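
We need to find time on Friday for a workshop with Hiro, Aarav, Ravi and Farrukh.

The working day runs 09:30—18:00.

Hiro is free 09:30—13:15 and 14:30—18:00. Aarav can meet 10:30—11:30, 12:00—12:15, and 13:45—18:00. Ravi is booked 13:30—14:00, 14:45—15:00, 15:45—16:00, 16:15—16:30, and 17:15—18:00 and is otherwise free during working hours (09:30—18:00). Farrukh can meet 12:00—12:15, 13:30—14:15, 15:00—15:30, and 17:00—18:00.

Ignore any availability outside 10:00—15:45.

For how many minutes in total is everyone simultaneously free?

45 minutes

Ravi free within 09:30–18:00: 09:30–13:30, 14:00–14:45, 15:00–15:45, 16:00–16:15, 16:30–17:15.
Hiro ∩ Aarav: 10:30–11:30, 12:00–12:15, 14:30–18:00.
Hiro ∩ Aarav ∩ Ravi: 10:30–11:30, 12:00–12:15, 14:30–14:45, 15:00–15:45, 16:00–16:15, 16:30–17:15.
Hiro ∩ Aarav ∩ Ravi ∩ Farrukh: 12:00–12:15, 15:00–15:30, 17:00–17:15.
Restricted to 10:00–15:45: 12:00–12:15, 15:00–15:30.
Total common minutes: 15 + 30 = 45.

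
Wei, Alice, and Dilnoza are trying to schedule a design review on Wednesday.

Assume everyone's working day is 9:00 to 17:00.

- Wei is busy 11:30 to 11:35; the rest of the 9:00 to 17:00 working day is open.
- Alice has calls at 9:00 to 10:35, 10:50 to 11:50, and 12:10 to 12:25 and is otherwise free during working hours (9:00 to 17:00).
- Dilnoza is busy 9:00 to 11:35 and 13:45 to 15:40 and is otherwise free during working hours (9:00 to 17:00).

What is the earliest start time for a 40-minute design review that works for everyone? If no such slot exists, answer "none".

12:25

Wei free within 09:00–17:00: 09:00–11:30, 11:35–17:00.
Alice free within 09:00–17:00: 10:35–10:50, 11:50–12:10, 12:25–17:00.
Dilnoza free within 09:00–17:00: 11:35–13:45, 15:40–17:00.
Wei ∩ Alice: 10:35–10:50, 11:50–12:10, 12:25–17:00.
Wei ∩ Alice ∩ Dilnoza: 11:50–12:10, 12:25–13:45, 15:40–17:00.
Windows ≥ 40 min: 12:25–13:45, 15:40–17:00.
Earliest such window starts at 12:25.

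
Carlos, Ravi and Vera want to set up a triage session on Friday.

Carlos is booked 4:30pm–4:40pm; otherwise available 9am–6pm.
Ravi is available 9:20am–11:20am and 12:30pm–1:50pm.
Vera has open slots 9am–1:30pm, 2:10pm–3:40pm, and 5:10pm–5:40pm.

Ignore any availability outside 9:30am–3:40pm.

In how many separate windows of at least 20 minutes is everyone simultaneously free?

2

Carlos free within 09:00–18:00: 09:00–16:30, 16:40–18:00.
Carlos ∩ Ravi: 09:20–11:20, 12:30–13:50.
Carlos ∩ Ravi ∩ Vera: 09:20–11:20, 12:30–13:30.
Restricted to 09:30–15:40: 09:30–11:20, 12:30–13:30.
Windows ≥ 20 min: 09:30–11:20, 12:30–13:30.
That's 2 windows.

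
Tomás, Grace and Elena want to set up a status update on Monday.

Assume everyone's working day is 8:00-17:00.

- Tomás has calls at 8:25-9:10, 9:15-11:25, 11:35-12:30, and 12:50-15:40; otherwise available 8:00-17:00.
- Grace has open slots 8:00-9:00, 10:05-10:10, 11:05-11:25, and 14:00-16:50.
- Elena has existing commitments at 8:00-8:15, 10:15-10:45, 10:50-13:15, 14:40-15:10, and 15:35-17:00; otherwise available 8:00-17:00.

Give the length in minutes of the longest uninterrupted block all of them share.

10 minutes

Tomás free within 08:00–17:00: 08:00–08:25, 09:10–09:15, 11:25–11:35, 12:30–12:50, 15:40–17:00.
Elena free within 08:00–17:00: 08:15–10:15, 10:45–10:50, 13:15–14:40, 15:10–15:35.
Tomás ∩ Grace: 08:00–08:25, 15:40–16:50.
Tomás ∩ Grace ∩ Elena: 08:15–08:25.
Single common window of 10 minutes.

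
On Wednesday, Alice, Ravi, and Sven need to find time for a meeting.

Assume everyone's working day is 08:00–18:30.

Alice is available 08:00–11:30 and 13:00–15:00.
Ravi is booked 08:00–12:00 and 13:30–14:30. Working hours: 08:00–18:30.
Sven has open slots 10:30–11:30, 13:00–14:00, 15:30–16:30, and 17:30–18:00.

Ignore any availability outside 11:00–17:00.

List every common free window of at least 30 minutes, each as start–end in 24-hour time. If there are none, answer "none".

13:00–13:30

Ravi free within 08:00–18:30: 12:00–13:30, 14:30–18:30.
Alice ∩ Ravi: 13:00–13:30, 14:30–15:00.
Alice ∩ Ravi ∩ Sven: 13:00–13:30.
Restricted to 11:00–17:00: 13:00–13:30.
Windows ≥ 30 min: 13:00–13:30.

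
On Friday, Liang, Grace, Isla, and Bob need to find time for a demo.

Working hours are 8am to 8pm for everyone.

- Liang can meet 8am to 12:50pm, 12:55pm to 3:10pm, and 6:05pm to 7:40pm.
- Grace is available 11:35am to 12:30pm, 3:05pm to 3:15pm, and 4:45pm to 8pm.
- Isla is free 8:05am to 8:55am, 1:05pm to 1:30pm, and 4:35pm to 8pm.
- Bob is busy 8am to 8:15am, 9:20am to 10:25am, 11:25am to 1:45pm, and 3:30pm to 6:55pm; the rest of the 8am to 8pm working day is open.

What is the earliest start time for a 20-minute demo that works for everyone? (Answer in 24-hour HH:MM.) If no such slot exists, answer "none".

18:55

Bob free within 08:00–20:00: 08:15–09:20, 10:25–11:25, 13:45–15:30, 18:55–20:00.
Liang ∩ Grace: 11:35–12:30, 15:05–15:10, 18:05–19:40.
Liang ∩ Grace ∩ Isla: 18:05–19:40.
Liang ∩ Grace ∩ Isla ∩ Bob: 18:55–19:40.
Windows ≥ 20 min: 18:55–19:40.
Earliest such window starts at 18:55.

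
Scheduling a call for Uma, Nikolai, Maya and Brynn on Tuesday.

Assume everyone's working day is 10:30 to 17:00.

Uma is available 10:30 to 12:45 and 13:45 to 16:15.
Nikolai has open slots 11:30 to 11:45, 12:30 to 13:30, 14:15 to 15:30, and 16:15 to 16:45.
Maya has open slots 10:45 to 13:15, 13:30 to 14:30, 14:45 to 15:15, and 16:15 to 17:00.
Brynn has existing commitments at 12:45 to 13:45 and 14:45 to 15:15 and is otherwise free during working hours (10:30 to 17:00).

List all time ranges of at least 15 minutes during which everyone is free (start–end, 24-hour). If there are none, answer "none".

Brynn free within 10:30–17:00: 10:30–12:45, 13:45–14:45, 15:15–17:00.
Uma ∩ Nikolai: 11:30–11:45, 12:30–12:45, 14:15–15:30.
Uma ∩ Nikolai ∩ Maya: 11:30–11:45, 12:30–12:45, 14:15–14:30, 14:45–15:15.
Uma ∩ Nikolai ∩ Maya ∩ Brynn: 11:30–11:45, 12:30–12:45, 14:15–14:30.
Windows ≥ 15 min: 11:30–11:45, 12:30–12:45, 14:15–14:30.

11:30–11:45, 12:30–12:45, 14:15–14:30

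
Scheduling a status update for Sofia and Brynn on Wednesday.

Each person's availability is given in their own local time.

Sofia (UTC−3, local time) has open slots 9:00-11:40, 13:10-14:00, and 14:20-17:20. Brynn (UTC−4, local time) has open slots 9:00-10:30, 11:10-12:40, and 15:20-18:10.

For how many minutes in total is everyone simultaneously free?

180 minutes

Sofia → UTC: 12:00–14:40, 16:10–17:00, 17:20–20:20.
Brynn → UTC: 13:00–14:30, 15:10–16:40, 19:20–22:10.
Sofia ∩ Brynn: 13:00–14:30, 16:10–16:40, 19:20–20:20.
Total common minutes: 90 + 30 + 60 = 180.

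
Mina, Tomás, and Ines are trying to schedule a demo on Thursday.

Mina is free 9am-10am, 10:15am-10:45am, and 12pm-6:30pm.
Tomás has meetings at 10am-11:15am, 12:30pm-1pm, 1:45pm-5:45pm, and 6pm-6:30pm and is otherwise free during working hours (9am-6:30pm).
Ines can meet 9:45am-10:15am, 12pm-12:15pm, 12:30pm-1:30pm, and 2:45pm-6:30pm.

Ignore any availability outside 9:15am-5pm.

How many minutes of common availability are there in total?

Tomás free within 09:00–18:30: 09:00–10:00, 11:15–12:30, 13:00–13:45, 17:45–18:00.
Mina ∩ Tomás: 09:00–10:00, 12:00–12:30, 13:00–13:45, 17:45–18:00.
Mina ∩ Tomás ∩ Ines: 09:45–10:00, 12:00–12:15, 13:00–13:30, 17:45–18:00.
Restricted to 09:15–17:00: 09:45–10:00, 12:00–12:15, 13:00–13:30.
Total common minutes: 15 + 15 + 30 = 60.

60 minutes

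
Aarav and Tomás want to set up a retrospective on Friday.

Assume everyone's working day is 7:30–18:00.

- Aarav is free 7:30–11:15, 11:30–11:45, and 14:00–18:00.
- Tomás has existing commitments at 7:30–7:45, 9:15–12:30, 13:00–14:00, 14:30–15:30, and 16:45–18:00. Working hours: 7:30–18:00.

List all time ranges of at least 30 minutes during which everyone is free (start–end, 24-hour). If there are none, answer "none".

Tomás free within 07:30–18:00: 07:45–09:15, 12:30–13:00, 14:00–14:30, 15:30–16:45.
Aarav ∩ Tomás: 07:45–09:15, 14:00–14:30, 15:30–16:45.
Windows ≥ 30 min: 07:45–09:15, 14:00–14:30, 15:30–16:45.

07:45–09:15, 14:00–14:30, 15:30–16:45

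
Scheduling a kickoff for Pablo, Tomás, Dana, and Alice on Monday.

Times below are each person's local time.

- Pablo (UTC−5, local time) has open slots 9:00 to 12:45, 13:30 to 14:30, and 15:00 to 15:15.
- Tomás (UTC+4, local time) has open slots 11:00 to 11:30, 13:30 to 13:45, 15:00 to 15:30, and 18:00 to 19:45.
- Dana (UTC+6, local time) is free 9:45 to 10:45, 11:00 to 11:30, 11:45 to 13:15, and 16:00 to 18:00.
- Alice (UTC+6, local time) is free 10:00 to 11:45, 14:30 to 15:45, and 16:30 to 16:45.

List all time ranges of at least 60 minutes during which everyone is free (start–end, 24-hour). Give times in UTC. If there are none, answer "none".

Pablo → UTC: 14:00–17:45, 18:30–19:30, 20:00–20:15.
Tomás → UTC: 07:00–07:30, 09:30–09:45, 11:00–11:30, 14:00–15:45.
Dana → UTC: 03:45–04:45, 05:00–05:30, 05:45–07:15, 10:00–12:00.
Alice → UTC: 04:00–05:45, 08:30–09:45, 10:30–10:45.
Pablo ∩ Tomás: 14:00–15:45.
Pablo ∩ Tomás ∩ Dana: (none).
Pablo ∩ Tomás ∩ Dana ∩ Alice: (none).
Windows ≥ 60 min: (none).

none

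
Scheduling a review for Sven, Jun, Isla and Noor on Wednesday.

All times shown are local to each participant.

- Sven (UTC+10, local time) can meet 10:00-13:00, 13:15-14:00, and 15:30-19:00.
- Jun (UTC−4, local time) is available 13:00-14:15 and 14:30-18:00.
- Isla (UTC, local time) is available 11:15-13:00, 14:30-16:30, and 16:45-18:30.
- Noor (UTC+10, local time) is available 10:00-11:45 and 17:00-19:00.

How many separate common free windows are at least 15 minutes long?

Sven → UTC: 00:00–03:00, 03:15–04:00, 05:30–09:00.
Jun → UTC: 17:00–18:15, 18:30–22:00.
Isla → UTC: 11:15–13:00, 14:30–16:30, 16:45–18:30.
Noor → UTC: 00:00–01:45, 07:00–09:00.
Sven ∩ Jun: (none).
Sven ∩ Jun ∩ Isla: (none).
Sven ∩ Jun ∩ Isla ∩ Noor: (none).
Windows ≥ 15 min: (none).
That's 0 windows.

0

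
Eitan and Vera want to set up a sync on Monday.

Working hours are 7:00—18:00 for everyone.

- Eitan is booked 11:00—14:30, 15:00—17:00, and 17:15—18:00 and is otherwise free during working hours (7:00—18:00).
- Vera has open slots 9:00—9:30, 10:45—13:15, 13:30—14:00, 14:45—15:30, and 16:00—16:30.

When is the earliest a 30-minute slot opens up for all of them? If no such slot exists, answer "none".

Eitan free within 07:00–18:00: 07:00–11:00, 14:30–15:00, 17:00–17:15.
Eitan ∩ Vera: 09:00–09:30, 10:45–11:00, 14:45–15:00.
Windows ≥ 30 min: 09:00–09:30.
Earliest such window starts at 09:00.

09:00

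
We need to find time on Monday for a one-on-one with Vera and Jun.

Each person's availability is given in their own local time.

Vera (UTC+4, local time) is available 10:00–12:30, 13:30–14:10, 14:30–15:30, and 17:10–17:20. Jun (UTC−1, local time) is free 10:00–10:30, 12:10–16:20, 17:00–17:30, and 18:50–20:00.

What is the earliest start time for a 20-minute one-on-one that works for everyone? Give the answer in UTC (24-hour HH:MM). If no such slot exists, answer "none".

Vera → UTC: 06:00–08:30, 09:30–10:10, 10:30–11:30, 13:10–13:20.
Jun → UTC: 11:00–11:30, 13:10–17:20, 18:00–18:30, 19:50–21:00.
Vera ∩ Jun: 11:00–11:30, 13:10–13:20.
Windows ≥ 20 min: 11:00–11:30.
Earliest such window starts at 11:00.

11:00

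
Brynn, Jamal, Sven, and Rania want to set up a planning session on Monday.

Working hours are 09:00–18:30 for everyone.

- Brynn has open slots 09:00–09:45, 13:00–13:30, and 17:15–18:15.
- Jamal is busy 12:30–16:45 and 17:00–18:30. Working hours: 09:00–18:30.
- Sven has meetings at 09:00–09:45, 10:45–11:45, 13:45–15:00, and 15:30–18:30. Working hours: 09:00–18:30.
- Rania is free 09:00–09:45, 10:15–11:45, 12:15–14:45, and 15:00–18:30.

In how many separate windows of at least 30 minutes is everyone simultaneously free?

0

Jamal free within 09:00–18:30: 09:00–12:30, 16:45–17:00.
Sven free within 09:00–18:30: 09:45–10:45, 11:45–13:45, 15:00–15:30.
Brynn ∩ Jamal: 09:00–09:45.
Brynn ∩ Jamal ∩ Sven: (none).
Brynn ∩ Jamal ∩ Sven ∩ Rania: (none).
Windows ≥ 30 min: (none).
That's 0 windows.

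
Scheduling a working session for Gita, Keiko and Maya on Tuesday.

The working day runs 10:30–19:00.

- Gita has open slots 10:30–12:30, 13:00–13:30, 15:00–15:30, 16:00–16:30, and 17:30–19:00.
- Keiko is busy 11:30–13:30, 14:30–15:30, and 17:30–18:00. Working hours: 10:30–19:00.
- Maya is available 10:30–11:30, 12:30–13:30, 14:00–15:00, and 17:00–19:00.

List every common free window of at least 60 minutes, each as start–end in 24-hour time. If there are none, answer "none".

Keiko free within 10:30–19:00: 10:30–11:30, 13:30–14:30, 15:30–17:30, 18:00–19:00.
Gita ∩ Keiko: 10:30–11:30, 16:00–16:30, 18:00–19:00.
Gita ∩ Keiko ∩ Maya: 10:30–11:30, 18:00–19:00.
Windows ≥ 60 min: 10:30–11:30, 18:00–19:00.

10:30–11:30, 18:00–19:00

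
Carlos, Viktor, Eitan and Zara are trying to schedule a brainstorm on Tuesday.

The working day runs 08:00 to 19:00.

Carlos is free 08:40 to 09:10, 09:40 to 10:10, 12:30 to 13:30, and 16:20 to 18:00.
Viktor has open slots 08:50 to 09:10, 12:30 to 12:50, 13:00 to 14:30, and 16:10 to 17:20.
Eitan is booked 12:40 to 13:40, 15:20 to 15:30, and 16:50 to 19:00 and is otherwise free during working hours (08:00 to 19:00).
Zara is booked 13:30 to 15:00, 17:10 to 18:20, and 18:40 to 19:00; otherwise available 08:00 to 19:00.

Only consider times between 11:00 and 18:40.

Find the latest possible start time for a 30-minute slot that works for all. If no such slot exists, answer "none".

16:20

Eitan free within 08:00–19:00: 08:00–12:40, 13:40–15:20, 15:30–16:50.
Zara free within 08:00–19:00: 08:00–13:30, 15:00–17:10, 18:20–18:40.
Carlos ∩ Viktor: 08:50–09:10, 12:30–12:50, 13:00–13:30, 16:20–17:20.
Carlos ∩ Viktor ∩ Eitan: 08:50–09:10, 12:30–12:40, 16:20–16:50.
Carlos ∩ Viktor ∩ Eitan ∩ Zara: 08:50–09:10, 12:30–12:40, 16:20–16:50.
Restricted to 11:00–18:40: 12:30–12:40, 16:20–16:50.
Windows ≥ 30 min: 16:20–16:50.
Latest start in the last window 16:20–16:50 is 16:50 − 30 min = 16:20.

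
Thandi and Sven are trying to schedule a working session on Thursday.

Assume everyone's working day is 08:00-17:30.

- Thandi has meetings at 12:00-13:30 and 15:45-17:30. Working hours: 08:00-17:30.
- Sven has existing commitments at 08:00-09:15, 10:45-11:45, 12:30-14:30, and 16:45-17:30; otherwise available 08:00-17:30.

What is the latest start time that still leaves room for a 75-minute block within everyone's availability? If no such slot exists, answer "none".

Thandi free within 08:00–17:30: 08:00–12:00, 13:30–15:45.
Sven free within 08:00–17:30: 09:15–10:45, 11:45–12:30, 14:30–16:45.
Thandi ∩ Sven: 09:15–10:45, 11:45–12:00, 14:30–15:45.
Windows ≥ 75 min: 09:15–10:45, 14:30–15:45.
Latest start in the last window 14:30–15:45 is 15:45 − 75 min = 14:30.

14:30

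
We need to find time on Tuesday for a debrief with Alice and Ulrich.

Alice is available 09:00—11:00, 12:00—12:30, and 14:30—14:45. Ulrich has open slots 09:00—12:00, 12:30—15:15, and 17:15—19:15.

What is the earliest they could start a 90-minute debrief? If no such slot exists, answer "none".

09:00

Alice ∩ Ulrich: 09:00–11:00, 14:30–14:45.
Windows ≥ 90 min: 09:00–11:00.
Earliest such window starts at 09:00.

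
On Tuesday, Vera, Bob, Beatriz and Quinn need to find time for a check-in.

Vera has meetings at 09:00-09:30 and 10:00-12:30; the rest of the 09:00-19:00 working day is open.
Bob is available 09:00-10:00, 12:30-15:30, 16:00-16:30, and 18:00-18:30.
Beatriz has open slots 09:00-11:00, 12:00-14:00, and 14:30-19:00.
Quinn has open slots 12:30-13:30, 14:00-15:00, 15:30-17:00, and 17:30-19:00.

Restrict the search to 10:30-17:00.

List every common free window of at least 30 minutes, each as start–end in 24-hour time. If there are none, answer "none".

12:30–13:30, 14:30–15:00, 16:00–16:30

Vera free within 09:00–19:00: 09:30–10:00, 12:30–19:00.
Vera ∩ Bob: 09:30–10:00, 12:30–15:30, 16:00–16:30, 18:00–18:30.
Vera ∩ Bob ∩ Beatriz: 09:30–10:00, 12:30–14:00, 14:30–15:30, 16:00–16:30, 18:00–18:30.
Vera ∩ Bob ∩ Beatriz ∩ Quinn: 12:30–13:30, 14:30–15:00, 16:00–16:30, 18:00–18:30.
Restricted to 10:30–17:00: 12:30–13:30, 14:30–15:00, 16:00–16:30.
Windows ≥ 30 min: 12:30–13:30, 14:30–15:00, 16:00–16:30.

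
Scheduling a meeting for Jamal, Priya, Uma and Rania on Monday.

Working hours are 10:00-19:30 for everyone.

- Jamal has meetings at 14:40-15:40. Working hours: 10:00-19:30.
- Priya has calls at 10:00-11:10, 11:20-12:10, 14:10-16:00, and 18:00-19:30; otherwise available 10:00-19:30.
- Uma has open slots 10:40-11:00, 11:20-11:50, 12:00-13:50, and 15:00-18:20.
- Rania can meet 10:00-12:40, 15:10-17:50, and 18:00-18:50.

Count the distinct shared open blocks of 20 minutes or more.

2

Jamal free within 10:00–19:30: 10:00–14:40, 15:40–19:30.
Priya free within 10:00–19:30: 11:10–11:20, 12:10–14:10, 16:00–18:00.
Jamal ∩ Priya: 11:10–11:20, 12:10–14:10, 16:00–18:00.
Jamal ∩ Priya ∩ Uma: 12:10–13:50, 16:00–18:00.
Jamal ∩ Priya ∩ Uma ∩ Rania: 12:10–12:40, 16:00–17:50.
Windows ≥ 20 min: 12:10–12:40, 16:00–17:50.
That's 2 windows.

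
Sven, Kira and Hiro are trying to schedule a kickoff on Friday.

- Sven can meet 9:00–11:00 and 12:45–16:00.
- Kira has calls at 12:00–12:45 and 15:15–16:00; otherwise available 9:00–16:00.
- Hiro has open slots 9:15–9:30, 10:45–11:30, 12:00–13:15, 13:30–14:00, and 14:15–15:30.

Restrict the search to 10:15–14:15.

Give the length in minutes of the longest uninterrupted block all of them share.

Kira free within 09:00–16:00: 09:00–12:00, 12:45–15:15.
Sven ∩ Kira: 09:00–11:00, 12:45–15:15.
Sven ∩ Kira ∩ Hiro: 09:15–09:30, 10:45–11:00, 12:45–13:15, 13:30–14:00, 14:15–15:15.
Restricted to 10:15–14:15: 10:45–11:00, 12:45–13:15, 13:30–14:00.
Common window lengths: 15, 30, 30 min; longest is 30.

30 minutes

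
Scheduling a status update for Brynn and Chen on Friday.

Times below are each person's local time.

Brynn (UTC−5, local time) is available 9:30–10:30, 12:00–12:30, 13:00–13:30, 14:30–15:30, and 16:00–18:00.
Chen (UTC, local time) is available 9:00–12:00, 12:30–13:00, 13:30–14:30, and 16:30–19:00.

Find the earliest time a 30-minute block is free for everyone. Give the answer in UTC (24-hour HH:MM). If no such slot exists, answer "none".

17:00

Brynn → UTC: 14:30–15:30, 17:00–17:30, 18:00–18:30, 19:30–20:30, 21:00–23:00.
Chen → UTC: 09:00–12:00, 12:30–13:00, 13:30–14:30, 16:30–19:00.
Brynn ∩ Chen: 17:00–17:30, 18:00–18:30.
Windows ≥ 30 min: 17:00–17:30, 18:00–18:30.
Earliest such window starts at 17:00.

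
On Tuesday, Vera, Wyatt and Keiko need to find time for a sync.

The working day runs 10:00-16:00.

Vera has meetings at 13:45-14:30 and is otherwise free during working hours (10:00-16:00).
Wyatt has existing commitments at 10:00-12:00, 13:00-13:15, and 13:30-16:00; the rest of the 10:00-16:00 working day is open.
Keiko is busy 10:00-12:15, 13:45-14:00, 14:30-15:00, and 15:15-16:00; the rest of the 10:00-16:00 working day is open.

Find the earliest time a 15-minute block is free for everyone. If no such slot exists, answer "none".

12:15

Vera free within 10:00–16:00: 10:00–13:45, 14:30–16:00.
Wyatt free within 10:00–16:00: 12:00–13:00, 13:15–13:30.
Keiko free within 10:00–16:00: 12:15–13:45, 14:00–14:30, 15:00–15:15.
Vera ∩ Wyatt: 12:00–13:00, 13:15–13:30.
Vera ∩ Wyatt ∩ Keiko: 12:15–13:00, 13:15–13:30.
Windows ≥ 15 min: 12:15–13:00, 13:15–13:30.
Earliest such window starts at 12:15.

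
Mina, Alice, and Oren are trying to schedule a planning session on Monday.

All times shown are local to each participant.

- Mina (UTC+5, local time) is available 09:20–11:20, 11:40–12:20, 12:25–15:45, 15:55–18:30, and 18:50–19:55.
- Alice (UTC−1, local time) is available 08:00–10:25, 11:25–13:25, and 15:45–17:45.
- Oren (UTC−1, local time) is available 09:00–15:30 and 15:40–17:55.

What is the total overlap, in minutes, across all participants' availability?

Mina → UTC: 04:20–06:20, 06:40–07:20, 07:25–10:45, 10:55–13:30, 13:50–14:55.
Alice → UTC: 09:00–11:25, 12:25–14:25, 16:45–18:45.
Oren → UTC: 10:00–16:30, 16:40–18:55.
Mina ∩ Alice: 09:00–10:45, 10:55–11:25, 12:25–13:30, 13:50–14:25.
Mina ∩ Alice ∩ Oren: 10:00–10:45, 10:55–11:25, 12:25–13:30, 13:50–14:25.
Total common minutes: 45 + 30 + 65 + 35 = 175.

175 minutes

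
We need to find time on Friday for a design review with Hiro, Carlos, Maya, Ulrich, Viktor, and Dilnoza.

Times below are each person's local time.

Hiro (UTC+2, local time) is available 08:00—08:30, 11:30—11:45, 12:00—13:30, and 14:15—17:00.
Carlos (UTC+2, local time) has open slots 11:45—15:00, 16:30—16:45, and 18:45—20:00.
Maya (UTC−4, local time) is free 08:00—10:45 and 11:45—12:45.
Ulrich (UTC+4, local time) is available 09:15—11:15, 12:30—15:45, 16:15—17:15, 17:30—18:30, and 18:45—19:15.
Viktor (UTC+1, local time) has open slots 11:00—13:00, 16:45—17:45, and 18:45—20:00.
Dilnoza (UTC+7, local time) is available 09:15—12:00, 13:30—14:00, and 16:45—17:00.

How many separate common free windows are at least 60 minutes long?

Hiro → UTC: 06:00–06:30, 09:30–09:45, 10:00–11:30, 12:15–15:00.
Carlos → UTC: 09:45–13:00, 14:30–14:45, 16:45–18:00.
Maya → UTC: 12:00–14:45, 15:45–16:45.
Ulrich → UTC: 05:15–07:15, 08:30–11:45, 12:15–13:15, 13:30–14:30, 14:45–15:15.
Viktor → UTC: 10:00–12:00, 15:45–16:45, 17:45–19:00.
Dilnoza → UTC: 02:15–05:00, 06:30–07:00, 09:45–10:00.
Hiro ∩ Carlos: 10:00–11:30, 12:15–13:00, 14:30–14:45.
Hiro ∩ Carlos ∩ Maya: 12:15–13:00, 14:30–14:45.
Hiro ∩ Carlos ∩ Maya ∩ Ulrich: 12:15–13:00.
Hiro ∩ Carlos ∩ Maya ∩ Ulrich ∩ Viktor: (none).
Hiro ∩ Carlos ∩ Maya ∩ Ulrich ∩ Viktor ∩ Dilnoza: (none).
Windows ≥ 60 min: (none).
That's 0 windows.

0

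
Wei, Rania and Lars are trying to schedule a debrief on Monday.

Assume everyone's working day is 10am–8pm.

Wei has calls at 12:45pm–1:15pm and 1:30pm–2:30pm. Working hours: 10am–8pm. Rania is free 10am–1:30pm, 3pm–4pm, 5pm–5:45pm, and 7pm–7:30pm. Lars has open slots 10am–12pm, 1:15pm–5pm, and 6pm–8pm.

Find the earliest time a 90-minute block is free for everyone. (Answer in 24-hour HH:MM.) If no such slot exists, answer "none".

10:00

Wei free within 10:00–20:00: 10:00–12:45, 13:15–13:30, 14:30–20:00.
Wei ∩ Rania: 10:00–12:45, 13:15–13:30, 15:00–16:00, 17:00–17:45, 19:00–19:30.
Wei ∩ Rania ∩ Lars: 10:00–12:00, 13:15–13:30, 15:00–16:00, 19:00–19:30.
Windows ≥ 90 min: 10:00–12:00.
Earliest such window starts at 10:00.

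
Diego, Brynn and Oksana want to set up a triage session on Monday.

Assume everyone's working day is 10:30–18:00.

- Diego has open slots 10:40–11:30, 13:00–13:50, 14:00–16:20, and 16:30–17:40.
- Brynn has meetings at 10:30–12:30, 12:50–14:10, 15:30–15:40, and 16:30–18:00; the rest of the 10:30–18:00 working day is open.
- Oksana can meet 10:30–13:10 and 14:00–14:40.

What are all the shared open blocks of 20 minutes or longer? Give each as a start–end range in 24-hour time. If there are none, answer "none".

Brynn free within 10:30–18:00: 12:30–12:50, 14:10–15:30, 15:40–16:30.
Diego ∩ Brynn: 14:10–15:30, 15:40–16:20.
Diego ∩ Brynn ∩ Oksana: 14:10–14:40.
Windows ≥ 20 min: 14:10–14:40.

14:10–14:40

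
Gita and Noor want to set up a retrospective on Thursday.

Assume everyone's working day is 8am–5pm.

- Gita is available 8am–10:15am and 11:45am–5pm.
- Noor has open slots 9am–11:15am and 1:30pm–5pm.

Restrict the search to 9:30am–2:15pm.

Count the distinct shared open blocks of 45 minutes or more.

2

Gita ∩ Noor: 09:00–10:15, 13:30–17:00.
Restricted to 09:30–14:15: 09:30–10:15, 13:30–14:15.
Windows ≥ 45 min: 09:30–10:15, 13:30–14:15.
That's 2 windows.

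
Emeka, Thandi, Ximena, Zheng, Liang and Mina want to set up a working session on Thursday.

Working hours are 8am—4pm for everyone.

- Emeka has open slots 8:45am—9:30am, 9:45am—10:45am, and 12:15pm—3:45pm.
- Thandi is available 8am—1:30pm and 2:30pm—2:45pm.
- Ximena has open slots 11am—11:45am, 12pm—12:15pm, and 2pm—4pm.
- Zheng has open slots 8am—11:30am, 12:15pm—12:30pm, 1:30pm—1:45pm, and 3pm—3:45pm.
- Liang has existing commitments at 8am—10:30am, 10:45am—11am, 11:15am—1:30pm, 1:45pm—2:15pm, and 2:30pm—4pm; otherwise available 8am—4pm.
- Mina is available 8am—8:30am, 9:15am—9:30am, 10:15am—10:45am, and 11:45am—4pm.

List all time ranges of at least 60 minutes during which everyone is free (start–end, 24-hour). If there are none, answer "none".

none

Liang free within 08:00–16:00: 10:30–10:45, 11:00–11:15, 13:30–13:45, 14:15–14:30.
Emeka ∩ Thandi: 08:45–09:30, 09:45–10:45, 12:15–13:30, 14:30–14:45.
Emeka ∩ Thandi ∩ Ximena: 14:30–14:45.
Emeka ∩ Thandi ∩ Ximena ∩ Zheng: (none).
Emeka ∩ Thandi ∩ Ximena ∩ Zheng ∩ Liang: (none).
Emeka ∩ Thandi ∩ Ximena ∩ Zheng ∩ Liang ∩ Mina: (none).
Windows ≥ 60 min: (none).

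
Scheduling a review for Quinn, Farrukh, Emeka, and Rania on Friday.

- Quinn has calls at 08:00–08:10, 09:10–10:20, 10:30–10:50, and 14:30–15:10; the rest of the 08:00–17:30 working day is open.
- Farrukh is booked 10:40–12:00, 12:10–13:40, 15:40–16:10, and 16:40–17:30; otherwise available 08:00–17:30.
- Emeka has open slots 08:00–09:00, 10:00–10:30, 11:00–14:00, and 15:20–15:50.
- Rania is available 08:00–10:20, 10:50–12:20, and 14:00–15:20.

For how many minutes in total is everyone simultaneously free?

60 minutes

Quinn free within 08:00–17:30: 08:10–09:10, 10:20–10:30, 10:50–14:30, 15:10–17:30.
Farrukh free within 08:00–17:30: 08:00–10:40, 12:00–12:10, 13:40–15:40, 16:10–16:40.
Quinn ∩ Farrukh: 08:10–09:10, 10:20–10:30, 12:00–12:10, 13:40–14:30, 15:10–15:40, 16:10–16:40.
Quinn ∩ Farrukh ∩ Emeka: 08:10–09:00, 10:20–10:30, 12:00–12:10, 13:40–14:00, 15:20–15:40.
Quinn ∩ Farrukh ∩ Emeka ∩ Rania: 08:10–09:00, 12:00–12:10.
Total common minutes: 50 + 10 = 60.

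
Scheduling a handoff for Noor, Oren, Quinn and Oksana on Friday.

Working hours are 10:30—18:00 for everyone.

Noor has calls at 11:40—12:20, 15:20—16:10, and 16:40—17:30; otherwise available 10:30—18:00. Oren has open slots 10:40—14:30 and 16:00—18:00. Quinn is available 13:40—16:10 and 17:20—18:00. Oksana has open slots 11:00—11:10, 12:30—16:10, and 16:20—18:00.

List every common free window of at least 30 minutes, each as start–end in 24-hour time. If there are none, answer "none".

13:40–14:30, 17:30–18:00

Noor free within 10:30–18:00: 10:30–11:40, 12:20–15:20, 16:10–16:40, 17:30–18:00.
Noor ∩ Oren: 10:40–11:40, 12:20–14:30, 16:10–16:40, 17:30–18:00.
Noor ∩ Oren ∩ Quinn: 13:40–14:30, 17:30–18:00.
Noor ∩ Oren ∩ Quinn ∩ Oksana: 13:40–14:30, 17:30–18:00.
Windows ≥ 30 min: 13:40–14:30, 17:30–18:00.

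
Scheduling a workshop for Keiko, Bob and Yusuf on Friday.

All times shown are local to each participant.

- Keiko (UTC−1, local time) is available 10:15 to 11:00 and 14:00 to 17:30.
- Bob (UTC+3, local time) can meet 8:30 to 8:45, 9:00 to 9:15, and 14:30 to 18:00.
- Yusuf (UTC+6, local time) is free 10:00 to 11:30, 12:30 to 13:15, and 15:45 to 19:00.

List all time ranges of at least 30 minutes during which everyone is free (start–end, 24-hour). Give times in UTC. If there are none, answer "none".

Keiko → UTC: 11:15–12:00, 15:00–18:30.
Bob → UTC: 05:30–05:45, 06:00–06:15, 11:30–15:00.
Yusuf → UTC: 04:00–05:30, 06:30–07:15, 09:45–13:00.
Keiko ∩ Bob: 11:30–12:00.
Keiko ∩ Bob ∩ Yusuf: 11:30–12:00.
Windows ≥ 30 min: 11:30–12:00.

11:30–12:00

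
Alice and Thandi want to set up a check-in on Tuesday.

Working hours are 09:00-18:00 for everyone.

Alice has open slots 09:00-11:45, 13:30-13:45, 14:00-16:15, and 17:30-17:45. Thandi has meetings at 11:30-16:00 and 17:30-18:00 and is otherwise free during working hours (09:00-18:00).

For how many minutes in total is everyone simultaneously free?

Thandi free within 09:00–18:00: 09:00–11:30, 16:00–17:30.
Alice ∩ Thandi: 09:00–11:30, 16:00–16:15.
Total common minutes: 150 + 15 = 165.

165 minutes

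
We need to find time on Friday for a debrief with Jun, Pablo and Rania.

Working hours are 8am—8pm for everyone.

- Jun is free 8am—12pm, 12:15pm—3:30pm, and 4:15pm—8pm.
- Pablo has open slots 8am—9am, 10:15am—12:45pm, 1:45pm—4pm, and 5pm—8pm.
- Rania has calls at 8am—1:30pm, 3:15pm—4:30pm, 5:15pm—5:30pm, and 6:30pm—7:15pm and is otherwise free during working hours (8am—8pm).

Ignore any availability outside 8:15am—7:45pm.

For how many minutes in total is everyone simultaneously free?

Rania free within 08:00–20:00: 13:30–15:15, 16:30–17:15, 17:30–18:30, 19:15–20:00.
Jun ∩ Pablo: 08:00–09:00, 10:15–12:00, 12:15–12:45, 13:45–15:30, 17:00–20:00.
Jun ∩ Pablo ∩ Rania: 13:45–15:15, 17:00–17:15, 17:30–18:30, 19:15–20:00.
Restricted to 08:15–19:45: 13:45–15:15, 17:00–17:15, 17:30–18:30, 19:15–19:45.
Total common minutes: 90 + 15 + 60 + 30 = 195.

195 minutes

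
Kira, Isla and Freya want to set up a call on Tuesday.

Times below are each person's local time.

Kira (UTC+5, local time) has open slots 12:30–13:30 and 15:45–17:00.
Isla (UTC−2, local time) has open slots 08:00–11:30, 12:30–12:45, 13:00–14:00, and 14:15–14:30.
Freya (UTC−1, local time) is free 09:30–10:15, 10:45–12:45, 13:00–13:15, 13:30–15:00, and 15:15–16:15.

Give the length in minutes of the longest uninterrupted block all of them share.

Kira → UTC: 07:30–08:30, 10:45–12:00.
Isla → UTC: 10:00–13:30, 14:30–14:45, 15:00–16:00, 16:15–16:30.
Freya → UTC: 10:30–11:15, 11:45–13:45, 14:00–14:15, 14:30–16:00, 16:15–17:15.
Kira ∩ Isla: 10:45–12:00.
Kira ∩ Isla ∩ Freya: 10:45–11:15, 11:45–12:00.
Common window lengths: 30, 15 min; longest is 30.

30 minutes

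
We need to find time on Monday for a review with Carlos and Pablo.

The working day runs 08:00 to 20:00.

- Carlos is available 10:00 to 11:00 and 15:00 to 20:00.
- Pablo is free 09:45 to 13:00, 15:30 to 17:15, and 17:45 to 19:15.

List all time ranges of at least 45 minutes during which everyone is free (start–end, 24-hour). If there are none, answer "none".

10:00–11:00, 15:30–17:15, 17:45–19:15

Carlos ∩ Pablo: 10:00–11:00, 15:30–17:15, 17:45–19:15.
Windows ≥ 45 min: 10:00–11:00, 15:30–17:15, 17:45–19:15.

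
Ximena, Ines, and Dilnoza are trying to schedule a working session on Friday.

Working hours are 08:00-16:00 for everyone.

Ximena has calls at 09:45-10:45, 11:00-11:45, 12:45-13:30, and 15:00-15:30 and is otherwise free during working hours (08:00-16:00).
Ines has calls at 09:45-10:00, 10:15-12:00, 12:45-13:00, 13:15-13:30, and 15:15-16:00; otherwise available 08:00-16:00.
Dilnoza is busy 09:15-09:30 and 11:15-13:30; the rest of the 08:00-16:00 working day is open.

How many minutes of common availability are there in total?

Ximena free within 08:00–16:00: 08:00–09:45, 10:45–11:00, 11:45–12:45, 13:30–15:00, 15:30–16:00.
Ines free within 08:00–16:00: 08:00–09:45, 10:00–10:15, 12:00–12:45, 13:00–13:15, 13:30–15:15.
Dilnoza free within 08:00–16:00: 08:00–09:15, 09:30–11:15, 13:30–16:00.
Ximena ∩ Ines: 08:00–09:45, 12:00–12:45, 13:30–15:00.
Ximena ∩ Ines ∩ Dilnoza: 08:00–09:15, 09:30–09:45, 13:30–15:00.
Total common minutes: 75 + 15 + 90 = 180.

180 minutes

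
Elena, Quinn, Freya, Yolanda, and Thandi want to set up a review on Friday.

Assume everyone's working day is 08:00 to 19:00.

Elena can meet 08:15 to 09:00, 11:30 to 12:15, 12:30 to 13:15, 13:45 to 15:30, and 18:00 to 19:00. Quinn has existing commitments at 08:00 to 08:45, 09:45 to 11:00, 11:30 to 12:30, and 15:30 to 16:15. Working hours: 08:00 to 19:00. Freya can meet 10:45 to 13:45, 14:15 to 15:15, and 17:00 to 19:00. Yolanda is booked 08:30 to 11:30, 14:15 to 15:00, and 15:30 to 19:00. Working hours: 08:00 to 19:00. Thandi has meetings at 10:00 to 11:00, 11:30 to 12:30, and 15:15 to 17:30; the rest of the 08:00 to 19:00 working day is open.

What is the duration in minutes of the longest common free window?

45 minutes

Quinn free within 08:00–19:00: 08:45–09:45, 11:00–11:30, 12:30–15:30, 16:15–19:00.
Yolanda free within 08:00–19:00: 08:00–08:30, 11:30–14:15, 15:00–15:30.
Thandi free within 08:00–19:00: 08:00–10:00, 11:00–11:30, 12:30–15:15, 17:30–19:00.
Elena ∩ Quinn: 08:45–09:00, 12:30–13:15, 13:45–15:30, 18:00–19:00.
Elena ∩ Quinn ∩ Freya: 12:30–13:15, 14:15–15:15, 18:00–19:00.
Elena ∩ Quinn ∩ Freya ∩ Yolanda: 12:30–13:15, 15:00–15:15.
Elena ∩ Quinn ∩ Freya ∩ Yolanda ∩ Thandi: 12:30–13:15, 15:00–15:15.
Common window lengths: 45, 15 min; longest is 45.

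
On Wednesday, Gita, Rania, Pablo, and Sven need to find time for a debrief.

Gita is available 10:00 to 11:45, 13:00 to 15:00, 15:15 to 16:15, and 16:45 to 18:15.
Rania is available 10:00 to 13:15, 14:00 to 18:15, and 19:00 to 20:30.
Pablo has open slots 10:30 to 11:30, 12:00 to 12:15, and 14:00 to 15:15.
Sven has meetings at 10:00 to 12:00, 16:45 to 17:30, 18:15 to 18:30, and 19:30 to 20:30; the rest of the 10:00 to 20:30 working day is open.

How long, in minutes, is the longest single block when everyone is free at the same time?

Sven free within 10:00–20:30: 12:00–16:45, 17:30–18:15, 18:30–19:30.
Gita ∩ Rania: 10:00–11:45, 13:00–13:15, 14:00–15:00, 15:15–16:15, 16:45–18:15.
Gita ∩ Rania ∩ Pablo: 10:30–11:30, 14:00–15:00.
Gita ∩ Rania ∩ Pablo ∩ Sven: 14:00–15:00.
Single common window of 60 minutes.

60 minutes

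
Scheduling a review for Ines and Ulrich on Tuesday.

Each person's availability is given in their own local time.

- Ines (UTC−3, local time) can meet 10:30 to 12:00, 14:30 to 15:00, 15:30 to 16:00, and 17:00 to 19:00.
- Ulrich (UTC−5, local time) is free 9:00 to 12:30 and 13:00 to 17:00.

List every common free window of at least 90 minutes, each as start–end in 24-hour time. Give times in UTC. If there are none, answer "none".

20:00–22:00

Ines → UTC: 13:30–15:00, 17:30–18:00, 18:30–19:00, 20:00–22:00.
Ulrich → UTC: 14:00–17:30, 18:00–22:00.
Ines ∩ Ulrich: 14:00–15:00, 18:30–19:00, 20:00–22:00.
Windows ≥ 90 min: 20:00–22:00.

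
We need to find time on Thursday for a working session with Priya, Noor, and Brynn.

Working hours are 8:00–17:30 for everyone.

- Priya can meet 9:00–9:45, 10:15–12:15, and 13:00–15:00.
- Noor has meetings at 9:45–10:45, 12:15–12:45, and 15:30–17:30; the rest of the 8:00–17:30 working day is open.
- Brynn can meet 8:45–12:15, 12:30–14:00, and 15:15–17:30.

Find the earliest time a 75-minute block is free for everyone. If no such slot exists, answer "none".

10:45

Noor free within 08:00–17:30: 08:00–09:45, 10:45–12:15, 12:45–15:30.
Priya ∩ Noor: 09:00–09:45, 10:45–12:15, 13:00–15:00.
Priya ∩ Noor ∩ Brynn: 09:00–09:45, 10:45–12:15, 13:00–14:00.
Windows ≥ 75 min: 10:45–12:15.
Earliest such window starts at 10:45.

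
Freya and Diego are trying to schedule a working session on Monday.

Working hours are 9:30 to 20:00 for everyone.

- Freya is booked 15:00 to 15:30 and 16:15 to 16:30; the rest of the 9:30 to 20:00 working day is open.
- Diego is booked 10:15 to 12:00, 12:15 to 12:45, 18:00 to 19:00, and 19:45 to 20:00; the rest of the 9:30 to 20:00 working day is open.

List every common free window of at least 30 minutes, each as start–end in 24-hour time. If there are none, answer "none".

Freya free within 09:30–20:00: 09:30–15:00, 15:30–16:15, 16:30–20:00.
Diego free within 09:30–20:00: 09:30–10:15, 12:00–12:15, 12:45–18:00, 19:00–19:45.
Freya ∩ Diego: 09:30–10:15, 12:00–12:15, 12:45–15:00, 15:30–16:15, 16:30–18:00, 19:00–19:45.
Windows ≥ 30 min: 09:30–10:15, 12:45–15:00, 15:30–16:15, 16:30–18:00, 19:00–19:45.

09:30–10:15, 12:45–15:00, 15:30–16:15, 16:30–18:00, 19:00–19:45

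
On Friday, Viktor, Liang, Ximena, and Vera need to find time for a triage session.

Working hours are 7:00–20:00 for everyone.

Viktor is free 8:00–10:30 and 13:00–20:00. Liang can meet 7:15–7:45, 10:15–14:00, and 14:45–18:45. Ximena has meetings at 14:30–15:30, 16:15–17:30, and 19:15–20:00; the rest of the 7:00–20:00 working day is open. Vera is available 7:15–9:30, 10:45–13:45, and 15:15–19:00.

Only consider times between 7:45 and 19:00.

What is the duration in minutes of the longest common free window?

75 minutes

Ximena free within 07:00–20:00: 07:00–14:30, 15:30–16:15, 17:30–19:15.
Viktor ∩ Liang: 10:15–10:30, 13:00–14:00, 14:45–18:45.
Viktor ∩ Liang ∩ Ximena: 10:15–10:30, 13:00–14:00, 15:30–16:15, 17:30–18:45.
Viktor ∩ Liang ∩ Ximena ∩ Vera: 13:00–13:45, 15:30–16:15, 17:30–18:45.
Restricted to 07:45–19:00: 13:00–13:45, 15:30–16:15, 17:30–18:45.
Common window lengths: 45, 45, 75 min; longest is 75.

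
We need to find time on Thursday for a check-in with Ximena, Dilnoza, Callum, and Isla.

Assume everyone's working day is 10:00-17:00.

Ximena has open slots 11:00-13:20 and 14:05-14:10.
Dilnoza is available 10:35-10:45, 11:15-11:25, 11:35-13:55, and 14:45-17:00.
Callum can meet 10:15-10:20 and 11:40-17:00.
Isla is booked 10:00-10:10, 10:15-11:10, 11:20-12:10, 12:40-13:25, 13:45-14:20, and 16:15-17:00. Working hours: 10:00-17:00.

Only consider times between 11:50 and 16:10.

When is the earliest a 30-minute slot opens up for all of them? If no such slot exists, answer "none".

Isla free within 10:00–17:00: 10:10–10:15, 11:10–11:20, 12:10–12:40, 13:25–13:45, 14:20–16:15.
Ximena ∩ Dilnoza: 11:15–11:25, 11:35–13:20.
Ximena ∩ Dilnoza ∩ Callum: 11:40–13:20.
Ximena ∩ Dilnoza ∩ Callum ∩ Isla: 12:10–12:40.
Restricted to 11:50–16:10: 12:10–12:40.
Windows ≥ 30 min: 12:10–12:40.
Earliest such window starts at 12:10.

12:10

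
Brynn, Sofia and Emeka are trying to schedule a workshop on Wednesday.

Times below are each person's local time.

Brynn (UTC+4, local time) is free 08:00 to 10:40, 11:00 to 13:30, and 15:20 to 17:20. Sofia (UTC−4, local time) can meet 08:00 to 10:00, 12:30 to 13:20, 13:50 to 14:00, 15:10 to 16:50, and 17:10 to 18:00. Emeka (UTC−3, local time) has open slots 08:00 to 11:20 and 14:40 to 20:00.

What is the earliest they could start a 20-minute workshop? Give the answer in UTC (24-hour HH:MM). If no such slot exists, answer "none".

Brynn → UTC: 04:00–06:40, 07:00–09:30, 11:20–13:20.
Sofia → UTC: 12:00–14:00, 16:30–17:20, 17:50–18:00, 19:10–20:50, 21:10–22:00.
Emeka → UTC: 11:00–14:20, 17:40–23:00.
Brynn ∩ Sofia: 12:00–13:20.
Brynn ∩ Sofia ∩ Emeka: 12:00–13:20.
Windows ≥ 20 min: 12:00–13:20.
Earliest such window starts at 12:00.

12:00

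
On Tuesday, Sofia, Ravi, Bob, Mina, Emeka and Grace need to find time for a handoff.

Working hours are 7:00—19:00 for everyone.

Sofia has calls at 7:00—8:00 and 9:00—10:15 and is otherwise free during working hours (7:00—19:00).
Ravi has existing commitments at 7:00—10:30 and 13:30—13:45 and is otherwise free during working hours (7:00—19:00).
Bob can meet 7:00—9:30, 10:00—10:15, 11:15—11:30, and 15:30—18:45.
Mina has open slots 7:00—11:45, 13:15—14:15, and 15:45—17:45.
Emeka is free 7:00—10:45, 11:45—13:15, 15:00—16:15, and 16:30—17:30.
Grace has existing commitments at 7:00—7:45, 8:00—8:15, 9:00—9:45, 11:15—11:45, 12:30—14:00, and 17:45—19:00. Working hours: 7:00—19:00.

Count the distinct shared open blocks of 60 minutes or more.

Sofia free within 07:00–19:00: 08:00–09:00, 10:15–19:00.
Ravi free within 07:00–19:00: 10:30–13:30, 13:45–19:00.
Grace free within 07:00–19:00: 07:45–08:00, 08:15–09:00, 09:45–11:15, 11:45–12:30, 14:00–17:45.
Sofia ∩ Ravi: 10:30–13:30, 13:45–19:00.
Sofia ∩ Ravi ∩ Bob: 11:15–11:30, 15:30–18:45.
Sofia ∩ Ravi ∩ Bob ∩ Mina: 11:15–11:30, 15:45–17:45.
Sofia ∩ Ravi ∩ Bob ∩ Mina ∩ Emeka: 15:45–16:15, 16:30–17:30.
Sofia ∩ Ravi ∩ Bob ∩ Mina ∩ Emeka ∩ Grace: 15:45–16:15, 16:30–17:30.
Windows ≥ 60 min: 16:30–17:30.
That's 1 window.

1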